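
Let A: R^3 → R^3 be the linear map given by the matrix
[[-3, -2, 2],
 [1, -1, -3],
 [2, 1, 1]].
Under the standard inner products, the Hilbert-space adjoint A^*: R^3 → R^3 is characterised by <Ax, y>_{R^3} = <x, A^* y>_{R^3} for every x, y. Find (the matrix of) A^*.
A^* = A^T =
[[-3, 1, 2],
 [-2, -1, 1],
 [2, -3, 1]]

For real matrices with standard dot products, the defining identity <Ax, y> = <x, A^* y> gives (Ax)^T y = x^T (A^*) y, i.e. x^T A^T y = x^T (A^*) y. Since this holds for all x, y, we must have A^* = A^T. Therefore
A^* =
[[-3, 1, 2],
 [-2, -1, 1],
 [2, -3, 1]].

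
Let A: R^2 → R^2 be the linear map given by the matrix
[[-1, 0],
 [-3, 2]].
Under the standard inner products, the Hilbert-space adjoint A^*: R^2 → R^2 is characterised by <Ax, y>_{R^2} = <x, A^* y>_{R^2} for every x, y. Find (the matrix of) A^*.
A^* = A^T =
[[-1, -3],
 [0, 2]]

For real matrices with standard dot products, the defining identity <Ax, y> = <x, A^* y> gives (Ax)^T y = x^T (A^*) y, i.e. x^T A^T y = x^T (A^*) y. Since this holds for all x, y, we must have A^* = A^T. Therefore
A^* =
[[-1, -3],
 [0, 2]].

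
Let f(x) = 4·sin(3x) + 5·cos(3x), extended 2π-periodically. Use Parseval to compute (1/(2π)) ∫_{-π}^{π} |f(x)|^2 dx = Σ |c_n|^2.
Σ |c_n|^2 = 41/2

Expand |f|^2 and use orthogonality of {sin(nx), cos(mx)} on [-π, π]:
  ∫_{-π}^{π} sin(nx)^2 dx = π, ∫ cos(mx)^2 dx = π, and cross terms integrate to 0.
So ∫_{-π}^{π} f(x)^2 dx = 4^2 · π + 5^2 · π = (16 + 25)π.
Divide by 2π: (16 + 25)/2 = 41/2.
By Parseval, this equals Σ |c_n|^2.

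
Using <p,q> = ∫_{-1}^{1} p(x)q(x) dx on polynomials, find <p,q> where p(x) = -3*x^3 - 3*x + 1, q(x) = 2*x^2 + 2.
<p,q> = 16/3

Expand the product: p(x)·q(x) = -6*x^5 - 12*x^3 + 2*x^2 - 6*x + 2.
∫_{-1}^{1} of each monomial x^k gives [2/(k+1) if k even, 0 if k odd]. Integrating term-by-term (or equivalently evaluating the antiderivative F(x) = -x^6 - 3*x^4 + 2*x^3/3 - 3*x^2 + 2*x at the endpoints):
  F(1) − F(−1) = -13/3 − (-29/3) = 16/3.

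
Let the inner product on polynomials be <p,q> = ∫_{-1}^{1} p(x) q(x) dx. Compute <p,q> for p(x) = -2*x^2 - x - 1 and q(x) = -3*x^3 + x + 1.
<p,q> = -14/5

Expand the product: p(x)·q(x) = 6*x^5 + 3*x^4 + x^3 - 3*x^2 - 2*x - 1.
∫_{-1}^{1} of each monomial x^k gives [2/(k+1) if k even, 0 if k odd]. Integrating term-by-term (or equivalently evaluating the antiderivative F(x) = x^6 + 3*x^5/5 + x^4/4 - x^3 - x^2 - x at the endpoints):
  F(1) − F(−1) = -23/20 − (33/20) = -14/5.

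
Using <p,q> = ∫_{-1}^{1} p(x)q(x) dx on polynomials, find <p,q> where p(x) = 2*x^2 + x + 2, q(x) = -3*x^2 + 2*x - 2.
<p,q> = -236/15

Expand the product: p(x)·q(x) = -6*x^4 + x^3 - 8*x^2 + 2*x - 4.
∫_{-1}^{1} of each monomial x^k gives [2/(k+1) if k even, 0 if k odd]. Integrating term-by-term (or equivalently evaluating the antiderivative F(x) = -6*x^5/5 + x^4/4 - 8*x^3/3 + x^2 - 4*x at the endpoints):
  F(1) − F(−1) = -397/60 − (547/60) = -236/15.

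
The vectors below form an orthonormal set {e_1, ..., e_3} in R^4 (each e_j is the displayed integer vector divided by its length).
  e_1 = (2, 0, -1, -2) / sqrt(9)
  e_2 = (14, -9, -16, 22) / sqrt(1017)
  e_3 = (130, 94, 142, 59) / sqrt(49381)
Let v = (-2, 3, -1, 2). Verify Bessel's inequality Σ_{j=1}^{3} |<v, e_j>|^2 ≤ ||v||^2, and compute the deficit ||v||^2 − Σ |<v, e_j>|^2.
Σ |<v, e_j>|^2 = 2390/437; ||v||^2 = 18; deficit = 5476/437

Write each e_j = u_j / sqrt(<u_j, u_j>) where u_j is the displayed integer vector. Then <v, e_j> = <v, u_j> / sqrt(<u_j, u_j>), so |<v, e_j>|^2 = <v, u_j>^2 / <u_j, u_j>.
Coefficients: <v, e_1> = -7/sqrt(9), <v, e_2> = 5/sqrt(1017), <v, e_3> = -2/sqrt(49381).
Square and sum: Σ |<v, e_j>|^2 = 2390/437.
Compute ||v||^2 = v·v = 18.
Deficit = 18 − 2390/437 = 5476/437 ≥ 0, confirming Bessel's inequality. (The deficit equals ||v − Σ <v,e_j> e_j||^2, the squared distance from v to span{e_j}.)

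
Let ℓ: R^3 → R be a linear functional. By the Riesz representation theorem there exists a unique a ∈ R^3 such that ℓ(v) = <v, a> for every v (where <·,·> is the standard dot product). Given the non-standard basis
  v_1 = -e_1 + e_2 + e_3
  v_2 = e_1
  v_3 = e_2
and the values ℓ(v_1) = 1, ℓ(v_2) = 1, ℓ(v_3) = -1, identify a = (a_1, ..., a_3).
a = (1, -1, 3)

Write a = (a_1, ..., a_3) in the standard basis. For each basis vector v_i, ℓ(v_i) = <v_i, a> is a linear equation in the a_j's. Collect the n equations into a matrix system V a = ℓ, where row i of V is v_i (expressed in the standard basis). Since V is invertible (lower-triangular with 1s on the diagonal, up to permutation), solve by back-substitution:
  V =
[[-1, 1, 1],
 [1, 0, 0],
 [0, 1, 0]]
  V a = (1, 1, -1)
Solving gives a = (1, -1, 3).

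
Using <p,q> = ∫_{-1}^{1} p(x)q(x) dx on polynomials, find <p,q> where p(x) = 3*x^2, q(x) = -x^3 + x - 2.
<p,q> = -4

Expand the product: p(x)·q(x) = -3*x^5 + 3*x^3 - 6*x^2.
∫_{-1}^{1} of each monomial x^k gives [2/(k+1) if k even, 0 if k odd]. Integrating term-by-term (or equivalently evaluating the antiderivative F(x) = -x^6/2 + 3*x^4/4 - 2*x^3 at the endpoints):
  F(1) − F(−1) = -7/4 − (9/4) = -4.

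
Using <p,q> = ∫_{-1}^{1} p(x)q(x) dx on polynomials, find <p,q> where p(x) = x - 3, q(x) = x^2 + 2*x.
<p,q> = -2/3

Expand the product: p(x)·q(x) = x^3 - x^2 - 6*x.
∫_{-1}^{1} of each monomial x^k gives [2/(k+1) if k even, 0 if k odd]. Integrating term-by-term (or equivalently evaluating the antiderivative F(x) = x^4/4 - x^3/3 - 3*x^2 at the endpoints):
  F(1) − F(−1) = -37/12 − (-29/12) = -2/3.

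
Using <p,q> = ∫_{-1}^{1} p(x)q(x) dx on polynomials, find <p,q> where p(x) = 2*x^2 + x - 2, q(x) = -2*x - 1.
<p,q> = 4/3

Expand the product: p(x)·q(x) = -4*x^3 - 4*x^2 + 3*x + 2.
∫_{-1}^{1} of each monomial x^k gives [2/(k+1) if k even, 0 if k odd]. Integrating term-by-term (or equivalently evaluating the antiderivative F(x) = -x^4 - 4*x^3/3 + 3*x^2/2 + 2*x at the endpoints):
  F(1) − F(−1) = 7/6 − (-1/6) = 4/3.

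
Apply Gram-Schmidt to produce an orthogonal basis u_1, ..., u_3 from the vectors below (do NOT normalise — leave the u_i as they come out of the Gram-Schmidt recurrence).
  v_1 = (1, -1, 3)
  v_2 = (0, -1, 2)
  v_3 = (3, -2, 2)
Orthogonal basis:
  u_1 = (1, -1, 3)
  u_2 = (-7/11, -4/11, 1/11)
  u_3 = (5/6, -5/3, -5/6)

Apply the Gram-Schmidt recurrence
  u_1 = v_1
  u_i = v_i − Σ_{j<i} ((v_i · u_j) / (u_j · u_j)) · u_j.

Step by step this gives:
  u_1 = (1, -1, 3)
  u_2 = (-7/11, -4/11, 1/11)
  u_3 = (5/6, -5/3, -5/6)

Orthogonality check:
  u_2 · u_1 = 0 (should be 0)
  u_3 · u_1 = 0 (should be 0)
  u_3 · u_2 = 0 (should be 0)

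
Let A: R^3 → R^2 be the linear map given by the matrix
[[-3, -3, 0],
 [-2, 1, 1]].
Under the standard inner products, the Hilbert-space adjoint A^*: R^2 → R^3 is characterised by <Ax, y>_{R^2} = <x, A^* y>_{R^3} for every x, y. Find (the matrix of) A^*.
A^* = A^T =
[[-3, -2],
 [-3, 1],
 [0, 1]]

For real matrices with standard dot products, the defining identity <Ax, y> = <x, A^* y> gives (Ax)^T y = x^T (A^*) y, i.e. x^T A^T y = x^T (A^*) y. Since this holds for all x, y, we must have A^* = A^T. Therefore
A^* =
[[-3, -2],
 [-3, 1],
 [0, 1]].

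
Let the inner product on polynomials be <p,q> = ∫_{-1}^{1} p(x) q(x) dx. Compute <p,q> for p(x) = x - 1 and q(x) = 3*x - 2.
<p,q> = 6

Expand the product: p(x)·q(x) = 3*x^2 - 5*x + 2.
∫_{-1}^{1} of each monomial x^k gives [2/(k+1) if k even, 0 if k odd]. Integrating term-by-term (or equivalently evaluating the antiderivative F(x) = x^3 - 5*x^2/2 + 2*x at the endpoints):
  F(1) − F(−1) = 1/2 − (-11/2) = 6.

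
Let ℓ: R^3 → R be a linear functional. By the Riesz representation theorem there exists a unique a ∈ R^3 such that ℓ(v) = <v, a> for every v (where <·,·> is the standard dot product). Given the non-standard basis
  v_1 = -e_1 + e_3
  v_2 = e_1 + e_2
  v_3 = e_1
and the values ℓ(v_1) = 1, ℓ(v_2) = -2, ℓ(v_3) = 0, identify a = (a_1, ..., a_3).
a = (0, -2, 1)

Write a = (a_1, ..., a_3) in the standard basis. For each basis vector v_i, ℓ(v_i) = <v_i, a> is a linear equation in the a_j's. Collect the n equations into a matrix system V a = ℓ, where row i of V is v_i (expressed in the standard basis). Since V is invertible (lower-triangular with 1s on the diagonal, up to permutation), solve by back-substitution:
  V =
[[-1, 0, 1],
 [1, 1, 0],
 [1, 0, 0]]
  V a = (1, -2, 0)
Solving gives a = (0, -2, 1).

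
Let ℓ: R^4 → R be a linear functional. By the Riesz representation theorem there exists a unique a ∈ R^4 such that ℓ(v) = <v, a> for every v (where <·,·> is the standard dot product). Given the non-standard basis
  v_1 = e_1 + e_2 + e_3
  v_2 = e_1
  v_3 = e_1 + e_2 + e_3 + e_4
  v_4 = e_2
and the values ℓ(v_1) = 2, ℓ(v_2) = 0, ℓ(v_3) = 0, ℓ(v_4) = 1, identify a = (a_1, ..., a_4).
a = (0, 1, 1, -2)

Write a = (a_1, ..., a_4) in the standard basis. For each basis vector v_i, ℓ(v_i) = <v_i, a> is a linear equation in the a_j's. Collect the n equations into a matrix system V a = ℓ, where row i of V is v_i (expressed in the standard basis). Since V is invertible (lower-triangular with 1s on the diagonal, up to permutation), solve by back-substitution:
  V =
[[1, 1, 1, 0],
 [1, 0, 0, 0],
 [1, 1, 1, 1],
 [0, 1, 0, 0]]
  V a = (2, 0, 0, 1)
Solving gives a = (0, 1, 1, -2).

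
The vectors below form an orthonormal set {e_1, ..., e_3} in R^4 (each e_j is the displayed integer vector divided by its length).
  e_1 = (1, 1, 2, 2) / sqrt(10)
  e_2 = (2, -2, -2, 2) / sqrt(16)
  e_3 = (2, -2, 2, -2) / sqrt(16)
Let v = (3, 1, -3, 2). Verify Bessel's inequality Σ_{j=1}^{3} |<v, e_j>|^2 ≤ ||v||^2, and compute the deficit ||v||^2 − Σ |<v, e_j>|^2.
Σ |<v, e_j>|^2 = 149/10; ||v||^2 = 23; deficit = 81/10

Write each e_j = u_j / sqrt(<u_j, u_j>) where u_j is the displayed integer vector. Then <v, e_j> = <v, u_j> / sqrt(<u_j, u_j>), so |<v, e_j>|^2 = <v, u_j>^2 / <u_j, u_j>.
Coefficients: <v, e_1> = 2/sqrt(10), <v, e_2> = 14/sqrt(16), <v, e_3> = -6/sqrt(16).
Square and sum: Σ |<v, e_j>|^2 = 149/10.
Compute ||v||^2 = v·v = 23.
Deficit = 23 − 149/10 = 81/10 ≥ 0, confirming Bessel's inequality. (The deficit equals ||v − Σ <v,e_j> e_j||^2, the squared distance from v to span{e_j}.)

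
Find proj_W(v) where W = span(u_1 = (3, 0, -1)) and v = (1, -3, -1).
proj_W(v) = (6/5, 0, -2/5)

Set up U = [u_1 | ... | u_1] ∈ R^(3×1). The projector onto W = col(U) is P = U (U^T U)^(-1) U^T.
Compute U^T U =
  [10],
and U^T v = (4).
Solve U^T U · c = U^T v for the coefficients: c = (2/5). The projection is proj_W(v) = U c.
Check: (v - proj_W(v)) · u_1 = 0  (should be 0).
Result: proj_W(v) = (6/5, 0, -2/5).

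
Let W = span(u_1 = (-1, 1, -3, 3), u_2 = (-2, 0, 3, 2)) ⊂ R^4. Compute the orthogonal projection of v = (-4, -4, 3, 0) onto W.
proj_W(v) = (-526/339, -136/339, 467/113, 254/339)

Set up U = [u_1 | ... | u_2] ∈ R^(4×2). The projector onto W = col(U) is P = U (U^T U)^(-1) U^T.
Compute U^T U =
  [20, -1]
  [-1, 17],
and U^T v = (-9, 17).
Solve U^T U · c = U^T v for the coefficients: c = (-136/339, 331/339). The projection is proj_W(v) = U c.
Check: (v - proj_W(v)) · u_1 = 0  (should be 0).
Check: (v - proj_W(v)) · u_2 = 0  (should be 0).
Result: proj_W(v) = (-526/339, -136/339, 467/113, 254/339).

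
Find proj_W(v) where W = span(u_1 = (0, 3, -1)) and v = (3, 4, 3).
proj_W(v) = (0, 27/10, -9/10)

Set up U = [u_1 | ... | u_1] ∈ R^(3×1). The projector onto W = col(U) is P = U (U^T U)^(-1) U^T.
Compute U^T U =
  [10],
and U^T v = (9).
Solve U^T U · c = U^T v for the coefficients: c = (9/10). The projection is proj_W(v) = U c.
Check: (v - proj_W(v)) · u_1 = 0  (should be 0).
Result: proj_W(v) = (0, 27/10, -9/10).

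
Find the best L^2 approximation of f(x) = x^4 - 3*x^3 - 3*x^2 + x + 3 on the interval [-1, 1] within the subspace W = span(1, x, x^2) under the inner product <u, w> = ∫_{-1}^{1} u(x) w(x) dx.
g(x) = -15*x^2/7 - 4*x/5 + 102/35

The best approximation g ∈ W is the orthogonal projection of f onto W. Writing g = a_0 + a_1 x + a_2 x^2, the coefficients solve the normal equations G · a = b where
  G_{ij} = <φ_i, φ_j> and b_i = <f, φ_i>, with φ_0 = 1, φ_1 = x, φ_2 = x^2.
G =
  [2, 0, 2/3]
  [0, 2/3, 0]
  [2/3, 0, 2/5],
b = (22/5, -8/15, 38/35).
Solving gives a_0 = 102/35, a_1 = -4/5, a_2 = -15/7, so
  g(x) = -15*x^2/7 - 4*x/5 + 102/35.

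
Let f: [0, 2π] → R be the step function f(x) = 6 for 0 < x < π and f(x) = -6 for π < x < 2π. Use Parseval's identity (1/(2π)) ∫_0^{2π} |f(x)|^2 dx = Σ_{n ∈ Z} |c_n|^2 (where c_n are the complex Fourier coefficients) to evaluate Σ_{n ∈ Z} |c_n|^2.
Σ |c_n|^2 = 36

Parseval equates the L^2 energy of f (normalised by 1/(2π)) with the ℓ^2 sum of its Fourier coefficients: (1/(2π)) ∫_0^{2π} |f|^2 = Σ |c_n|^2.
Compute the left side: (1/(2π)) [∫_0^π 6^2 dx + ∫_π^{2π} (-6)^2 dx] = (1/(2π)) · (36π + 36π) = (36 + 36)/2 = 36.
So Σ_{n ∈ Z} |c_n|^2 = 36.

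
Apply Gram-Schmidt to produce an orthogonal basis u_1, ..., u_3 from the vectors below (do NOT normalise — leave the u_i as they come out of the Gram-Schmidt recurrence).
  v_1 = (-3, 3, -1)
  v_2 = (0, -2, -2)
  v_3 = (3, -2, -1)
Orthogonal basis:
  u_1 = (-3, 3, -1)
  u_2 = (-12/19, -26/19, -42/19)
  u_3 = (18/17, 27/34, -27/34)

Apply the Gram-Schmidt recurrence
  u_1 = v_1
  u_i = v_i − Σ_{j<i} ((v_i · u_j) / (u_j · u_j)) · u_j.

Step by step this gives:
  u_1 = (-3, 3, -1)
  u_2 = (-12/19, -26/19, -42/19)
  u_3 = (18/17, 27/34, -27/34)

Orthogonality check:
  u_2 · u_1 = 0 (should be 0)
  u_3 · u_1 = 0 (should be 0)
  u_3 · u_2 = 0 (should be 0)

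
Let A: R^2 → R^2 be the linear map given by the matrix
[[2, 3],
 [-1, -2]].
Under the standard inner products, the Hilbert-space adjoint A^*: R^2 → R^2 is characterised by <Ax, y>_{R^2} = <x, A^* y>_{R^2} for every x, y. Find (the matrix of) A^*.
A^* = A^T =
[[2, -1],
 [3, -2]]

For real matrices with standard dot products, the defining identity <Ax, y> = <x, A^* y> gives (Ax)^T y = x^T (A^*) y, i.e. x^T A^T y = x^T (A^*) y. Since this holds for all x, y, we must have A^* = A^T. Therefore
A^* =
[[2, -1],
 [3, -2]].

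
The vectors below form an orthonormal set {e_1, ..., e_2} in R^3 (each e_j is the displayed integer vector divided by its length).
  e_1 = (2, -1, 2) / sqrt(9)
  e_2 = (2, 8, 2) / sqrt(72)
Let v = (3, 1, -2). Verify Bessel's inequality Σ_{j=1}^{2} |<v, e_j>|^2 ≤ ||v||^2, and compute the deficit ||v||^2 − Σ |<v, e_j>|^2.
Σ |<v, e_j>|^2 = 3/2; ||v||^2 = 14; deficit = 25/2

Write each e_j = u_j / sqrt(<u_j, u_j>) where u_j is the displayed integer vector. Then <v, e_j> = <v, u_j> / sqrt(<u_j, u_j>), so |<v, e_j>|^2 = <v, u_j>^2 / <u_j, u_j>.
Coefficients: <v, e_1> = 1/sqrt(9), <v, e_2> = 10/sqrt(72).
Square and sum: Σ |<v, e_j>|^2 = 3/2.
Compute ||v||^2 = v·v = 14.
Deficit = 14 − 3/2 = 25/2 ≥ 0, confirming Bessel's inequality. (The deficit equals ||v − Σ <v,e_j> e_j||^2, the squared distance from v to span{e_j}.)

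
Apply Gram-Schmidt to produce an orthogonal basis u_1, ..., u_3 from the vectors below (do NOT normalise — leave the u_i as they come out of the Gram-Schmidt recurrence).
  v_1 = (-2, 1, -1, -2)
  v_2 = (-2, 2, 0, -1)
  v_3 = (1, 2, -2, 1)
Orthogonal basis:
  u_1 = (-2, 1, -1, -2)
  u_2 = (-2/5, 6/5, 4/5, 3/5)
  u_3 = (15/13, 20/13, -30/13, 10/13)

Apply the Gram-Schmidt recurrence
  u_1 = v_1
  u_i = v_i − Σ_{j<i} ((v_i · u_j) / (u_j · u_j)) · u_j.

Step by step this gives:
  u_1 = (-2, 1, -1, -2)
  u_2 = (-2/5, 6/5, 4/5, 3/5)
  u_3 = (15/13, 20/13, -30/13, 10/13)

Orthogonality check:
  u_2 · u_1 = 0 (should be 0)
  u_3 · u_1 = 0 (should be 0)
  u_3 · u_2 = 0 (should be 0)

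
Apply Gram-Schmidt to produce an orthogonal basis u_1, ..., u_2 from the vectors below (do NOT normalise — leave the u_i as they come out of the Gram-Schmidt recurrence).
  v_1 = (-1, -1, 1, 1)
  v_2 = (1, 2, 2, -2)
Orthogonal basis:
  u_1 = (-1, -1, 1, 1)
  u_2 = (1/4, 5/4, 11/4, -5/4)

Apply the Gram-Schmidt recurrence
  u_1 = v_1
  u_i = v_i − Σ_{j<i} ((v_i · u_j) / (u_j · u_j)) · u_j.

Step by step this gives:
  u_1 = (-1, -1, 1, 1)
  u_2 = (1/4, 5/4, 11/4, -5/4)

Orthogonality check:
  u_2 · u_1 = 0 (should be 0)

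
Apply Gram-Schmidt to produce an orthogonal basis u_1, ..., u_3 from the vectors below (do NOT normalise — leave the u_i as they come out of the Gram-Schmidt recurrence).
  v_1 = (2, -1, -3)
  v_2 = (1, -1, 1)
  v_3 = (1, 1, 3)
Orthogonal basis:
  u_1 = (2, -1, -3)
  u_2 = (1, -1, 1)
  u_3 = (8/7, 10/7, 2/7)

Apply the Gram-Schmidt recurrence
  u_1 = v_1
  u_i = v_i − Σ_{j<i} ((v_i · u_j) / (u_j · u_j)) · u_j.

Step by step this gives:
  u_1 = (2, -1, -3)
  u_2 = (1, -1, 1)
  u_3 = (8/7, 10/7, 2/7)

Orthogonality check:
  u_2 · u_1 = 0 (should be 0)
  u_3 · u_1 = 0 (should be 0)
  u_3 · u_2 = 0 (should be 0)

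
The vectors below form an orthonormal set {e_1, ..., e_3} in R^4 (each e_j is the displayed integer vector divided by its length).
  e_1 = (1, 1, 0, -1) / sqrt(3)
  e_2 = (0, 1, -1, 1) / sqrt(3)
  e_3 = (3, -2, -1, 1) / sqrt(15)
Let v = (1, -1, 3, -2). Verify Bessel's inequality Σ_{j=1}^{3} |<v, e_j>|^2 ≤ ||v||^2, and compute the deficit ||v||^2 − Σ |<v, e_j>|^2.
Σ |<v, e_j>|^2 = 40/3; ||v||^2 = 15; deficit = 5/3

Write each e_j = u_j / sqrt(<u_j, u_j>) where u_j is the displayed integer vector. Then <v, e_j> = <v, u_j> / sqrt(<u_j, u_j>), so |<v, e_j>|^2 = <v, u_j>^2 / <u_j, u_j>.
Coefficients: <v, e_1> = 2/sqrt(3), <v, e_2> = -6/sqrt(3), <v, e_3> = 0/sqrt(15).
Square and sum: Σ |<v, e_j>|^2 = 40/3.
Compute ||v||^2 = v·v = 15.
Deficit = 15 − 40/3 = 5/3 ≥ 0, confirming Bessel's inequality. (The deficit equals ||v − Σ <v,e_j> e_j||^2, the squared distance from v to span{e_j}.)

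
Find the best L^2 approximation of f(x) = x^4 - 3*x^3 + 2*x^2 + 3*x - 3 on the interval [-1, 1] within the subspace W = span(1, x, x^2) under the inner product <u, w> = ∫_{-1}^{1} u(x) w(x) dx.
g(x) = 20*x^2/7 + 6*x/5 - 108/35

The best approximation g ∈ W is the orthogonal projection of f onto W. Writing g = a_0 + a_1 x + a_2 x^2, the coefficients solve the normal equations G · a = b where
  G_{ij} = <φ_i, φ_j> and b_i = <f, φ_i>, with φ_0 = 1, φ_1 = x, φ_2 = x^2.
G =
  [2, 0, 2/3]
  [0, 2/3, 0]
  [2/3, 0, 2/5],
b = (-64/15, 4/5, -32/35).
Solving gives a_0 = -108/35, a_1 = 6/5, a_2 = 20/7, so
  g(x) = 20*x^2/7 + 6*x/5 - 108/35.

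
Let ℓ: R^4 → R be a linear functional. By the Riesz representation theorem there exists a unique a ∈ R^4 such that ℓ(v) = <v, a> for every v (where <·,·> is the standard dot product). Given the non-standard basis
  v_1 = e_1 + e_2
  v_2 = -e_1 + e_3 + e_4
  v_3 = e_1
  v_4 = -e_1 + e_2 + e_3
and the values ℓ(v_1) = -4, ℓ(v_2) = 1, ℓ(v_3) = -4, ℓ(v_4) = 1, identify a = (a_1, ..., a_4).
a = (-4, 0, -3, 0)

Write a = (a_1, ..., a_4) in the standard basis. For each basis vector v_i, ℓ(v_i) = <v_i, a> is a linear equation in the a_j's. Collect the n equations into a matrix system V a = ℓ, where row i of V is v_i (expressed in the standard basis). Since V is invertible (lower-triangular with 1s on the diagonal, up to permutation), solve by back-substitution:
  V =
[[1, 1, 0, 0],
 [-1, 0, 1, 1],
 [1, 0, 0, 0],
 [-1, 1, 1, 0]]
  V a = (-4, 1, -4, 1)
Solving gives a = (-4, 0, -3, 0).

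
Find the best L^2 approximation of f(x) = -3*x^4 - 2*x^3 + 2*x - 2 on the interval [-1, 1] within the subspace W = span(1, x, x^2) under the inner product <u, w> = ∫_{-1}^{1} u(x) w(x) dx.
g(x) = -18*x^2/7 + 4*x/5 - 61/35

The best approximation g ∈ W is the orthogonal projection of f onto W. Writing g = a_0 + a_1 x + a_2 x^2, the coefficients solve the normal equations G · a = b where
  G_{ij} = <φ_i, φ_j> and b_i = <f, φ_i>, with φ_0 = 1, φ_1 = x, φ_2 = x^2.
G =
  [2, 0, 2/3]
  [0, 2/3, 0]
  [2/3, 0, 2/5],
b = (-26/5, 8/15, -46/21).
Solving gives a_0 = -61/35, a_1 = 4/5, a_2 = -18/7, so
  g(x) = -18*x^2/7 + 4*x/5 - 61/35.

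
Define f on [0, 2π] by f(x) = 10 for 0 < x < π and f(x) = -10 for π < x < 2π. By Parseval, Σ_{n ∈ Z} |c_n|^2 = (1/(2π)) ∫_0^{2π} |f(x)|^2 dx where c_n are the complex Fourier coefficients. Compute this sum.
Σ |c_n|^2 = 100

Parseval equates the L^2 energy of f (normalised by 1/(2π)) with the ℓ^2 sum of its Fourier coefficients: (1/(2π)) ∫_0^{2π} |f|^2 = Σ |c_n|^2.
Compute the left side: (1/(2π)) [∫_0^π 10^2 dx + ∫_π^{2π} (-10)^2 dx] = (1/(2π)) · (100π + 100π) = (100 + 100)/2 = 100.
So Σ_{n ∈ Z} |c_n|^2 = 100.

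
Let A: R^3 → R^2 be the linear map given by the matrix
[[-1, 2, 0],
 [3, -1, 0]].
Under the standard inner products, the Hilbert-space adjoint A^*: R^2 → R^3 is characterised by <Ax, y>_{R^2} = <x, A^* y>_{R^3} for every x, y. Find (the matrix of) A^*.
A^* = A^T =
[[-1, 3],
 [2, -1],
 [0, 0]]

For real matrices with standard dot products, the defining identity <Ax, y> = <x, A^* y> gives (Ax)^T y = x^T (A^*) y, i.e. x^T A^T y = x^T (A^*) y. Since this holds for all x, y, we must have A^* = A^T. Therefore
A^* =
[[-1, 3],
 [2, -1],
 [0, 0]].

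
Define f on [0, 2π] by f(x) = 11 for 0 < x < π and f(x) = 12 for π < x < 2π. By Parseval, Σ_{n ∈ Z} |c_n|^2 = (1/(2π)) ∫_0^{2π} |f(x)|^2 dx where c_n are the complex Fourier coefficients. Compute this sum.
Σ |c_n|^2 = 265/2

Parseval equates the L^2 energy of f (normalised by 1/(2π)) with the ℓ^2 sum of its Fourier coefficients: (1/(2π)) ∫_0^{2π} |f|^2 = Σ |c_n|^2.
Compute the left side: (1/(2π)) [∫_0^π 11^2 dx + ∫_π^{2π} 12^2 dx] = (1/(2π)) · (121π + 144π) = (121 + 144)/2 = 265/2.
So Σ_{n ∈ Z} |c_n|^2 = 265/2.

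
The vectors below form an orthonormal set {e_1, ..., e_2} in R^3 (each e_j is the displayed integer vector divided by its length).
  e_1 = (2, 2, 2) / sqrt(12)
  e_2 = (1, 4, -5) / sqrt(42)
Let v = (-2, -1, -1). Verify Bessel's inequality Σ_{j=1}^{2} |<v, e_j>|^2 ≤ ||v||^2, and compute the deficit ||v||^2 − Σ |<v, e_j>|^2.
Σ |<v, e_j>|^2 = 75/14; ||v||^2 = 6; deficit = 9/14

Write each e_j = u_j / sqrt(<u_j, u_j>) where u_j is the displayed integer vector. Then <v, e_j> = <v, u_j> / sqrt(<u_j, u_j>), so |<v, e_j>|^2 = <v, u_j>^2 / <u_j, u_j>.
Coefficients: <v, e_1> = -8/sqrt(12), <v, e_2> = -1/sqrt(42).
Square and sum: Σ |<v, e_j>|^2 = 75/14.
Compute ||v||^2 = v·v = 6.
Deficit = 6 − 75/14 = 9/14 ≥ 0, confirming Bessel's inequality. (The deficit equals ||v − Σ <v,e_j> e_j||^2, the squared distance from v to span{e_j}.)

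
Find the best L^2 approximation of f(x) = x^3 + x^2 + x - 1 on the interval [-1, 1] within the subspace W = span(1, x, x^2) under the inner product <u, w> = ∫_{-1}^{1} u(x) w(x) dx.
g(x) = x^2 + 8*x/5 - 1

The best approximation g ∈ W is the orthogonal projection of f onto W. Writing g = a_0 + a_1 x + a_2 x^2, the coefficients solve the normal equations G · a = b where
  G_{ij} = <φ_i, φ_j> and b_i = <f, φ_i>, with φ_0 = 1, φ_1 = x, φ_2 = x^2.
G =
  [2, 0, 2/3]
  [0, 2/3, 0]
  [2/3, 0, 2/5],
b = (-4/3, 16/15, -4/15).
Solving gives a_0 = -1, a_1 = 8/5, a_2 = 1, so
  g(x) = x^2 + 8*x/5 - 1.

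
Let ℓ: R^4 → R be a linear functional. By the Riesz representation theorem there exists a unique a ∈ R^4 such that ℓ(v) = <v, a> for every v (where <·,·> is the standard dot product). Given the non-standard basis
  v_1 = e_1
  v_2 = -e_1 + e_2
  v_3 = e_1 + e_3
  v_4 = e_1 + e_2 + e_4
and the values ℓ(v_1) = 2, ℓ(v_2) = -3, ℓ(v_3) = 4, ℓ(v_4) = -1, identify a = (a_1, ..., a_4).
a = (2, -1, 2, -2)

Write a = (a_1, ..., a_4) in the standard basis. For each basis vector v_i, ℓ(v_i) = <v_i, a> is a linear equation in the a_j's. Collect the n equations into a matrix system V a = ℓ, where row i of V is v_i (expressed in the standard basis). Since V is invertible (lower-triangular with 1s on the diagonal, up to permutation), solve by back-substitution:
  V =
[[1, 0, 0, 0],
 [-1, 1, 0, 0],
 [1, 0, 1, 0],
 [1, 1, 0, 1]]
  V a = (2, -3, 4, -1)
Solving gives a = (2, -1, 2, -2).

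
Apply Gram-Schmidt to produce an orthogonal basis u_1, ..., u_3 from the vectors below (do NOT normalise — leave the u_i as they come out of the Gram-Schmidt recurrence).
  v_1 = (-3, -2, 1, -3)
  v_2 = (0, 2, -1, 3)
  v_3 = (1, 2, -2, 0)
Orthogonal basis:
  u_1 = (-3, -2, 1, -3)
  u_2 = (-42/23, 18/23, -9/23, 27/23)
  u_3 = (0, 8/7, -11/7, -9/7)

Apply the Gram-Schmidt recurrence
  u_1 = v_1
  u_i = v_i − Σ_{j<i} ((v_i · u_j) / (u_j · u_j)) · u_j.

Step by step this gives:
  u_1 = (-3, -2, 1, -3)
  u_2 = (-42/23, 18/23, -9/23, 27/23)
  u_3 = (0, 8/7, -11/7, -9/7)

Orthogonality check:
  u_2 · u_1 = 0 (should be 0)
  u_3 · u_1 = 0 (should be 0)
  u_3 · u_2 = 0 (should be 0)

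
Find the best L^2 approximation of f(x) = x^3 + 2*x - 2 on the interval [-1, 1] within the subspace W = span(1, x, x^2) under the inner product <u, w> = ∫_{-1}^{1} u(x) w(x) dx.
g(x) = 13*x/5 - 2

The best approximation g ∈ W is the orthogonal projection of f onto W. Writing g = a_0 + a_1 x + a_2 x^2, the coefficients solve the normal equations G · a = b where
  G_{ij} = <φ_i, φ_j> and b_i = <f, φ_i>, with φ_0 = 1, φ_1 = x, φ_2 = x^2.
G =
  [2, 0, 2/3]
  [0, 2/3, 0]
  [2/3, 0, 2/5],
b = (-4, 26/15, -4/3).
Solving gives a_0 = -2, a_1 = 13/5, a_2 = 0, so
  g(x) = 13*x/5 - 2.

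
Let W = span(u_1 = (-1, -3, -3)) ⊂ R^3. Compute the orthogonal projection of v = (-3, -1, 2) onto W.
proj_W(v) = (0, 0, 0)

Set up U = [u_1 | ... | u_1] ∈ R^(3×1). The projector onto W = col(U) is P = U (U^T U)^(-1) U^T.
Compute U^T U =
  [19],
and U^T v = (0).
Solve U^T U · c = U^T v for the coefficients: c = (0). The projection is proj_W(v) = U c.
Check: (v - proj_W(v)) · u_1 = 0  (should be 0).
Result: proj_W(v) = (0, 0, 0).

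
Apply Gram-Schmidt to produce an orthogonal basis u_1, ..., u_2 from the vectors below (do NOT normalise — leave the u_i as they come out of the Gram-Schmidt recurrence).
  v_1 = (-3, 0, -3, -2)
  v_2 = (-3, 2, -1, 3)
Orthogonal basis:
  u_1 = (-3, 0, -3, -2)
  u_2 = (-24/11, 2, -2/11, 39/11)

Apply the Gram-Schmidt recurrence
  u_1 = v_1
  u_i = v_i − Σ_{j<i} ((v_i · u_j) / (u_j · u_j)) · u_j.

Step by step this gives:
  u_1 = (-3, 0, -3, -2)
  u_2 = (-24/11, 2, -2/11, 39/11)

Orthogonality check:
  u_2 · u_1 = 0 (should be 0)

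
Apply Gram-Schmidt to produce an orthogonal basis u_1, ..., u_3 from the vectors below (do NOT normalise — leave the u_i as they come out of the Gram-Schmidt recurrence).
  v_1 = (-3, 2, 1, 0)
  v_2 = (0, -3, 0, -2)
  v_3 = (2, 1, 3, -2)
Orthogonal basis:
  u_1 = (-3, 2, 1, 0)
  u_2 = (-9/7, -15/7, 3/7, -2)
  u_3 = (271/146, 92/73, 445/146, -138/73)

Apply the Gram-Schmidt recurrence
  u_1 = v_1
  u_i = v_i − Σ_{j<i} ((v_i · u_j) / (u_j · u_j)) · u_j.

Step by step this gives:
  u_1 = (-3, 2, 1, 0)
  u_2 = (-9/7, -15/7, 3/7, -2)
  u_3 = (271/146, 92/73, 445/146, -138/73)

Orthogonality check:
  u_2 · u_1 = 0 (should be 0)
  u_3 · u_1 = 0 (should be 0)
  u_3 · u_2 = 0 (should be 0)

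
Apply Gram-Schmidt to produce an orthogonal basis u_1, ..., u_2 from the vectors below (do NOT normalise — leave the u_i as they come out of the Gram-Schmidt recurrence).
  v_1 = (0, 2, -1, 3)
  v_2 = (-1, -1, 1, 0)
Orthogonal basis:
  u_1 = (0, 2, -1, 3)
  u_2 = (-1, -4/7, 11/14, 9/14)

Apply the Gram-Schmidt recurrence
  u_1 = v_1
  u_i = v_i − Σ_{j<i} ((v_i · u_j) / (u_j · u_j)) · u_j.

Step by step this gives:
  u_1 = (0, 2, -1, 3)
  u_2 = (-1, -4/7, 11/14, 9/14)

Orthogonality check:
  u_2 · u_1 = 0 (should be 0)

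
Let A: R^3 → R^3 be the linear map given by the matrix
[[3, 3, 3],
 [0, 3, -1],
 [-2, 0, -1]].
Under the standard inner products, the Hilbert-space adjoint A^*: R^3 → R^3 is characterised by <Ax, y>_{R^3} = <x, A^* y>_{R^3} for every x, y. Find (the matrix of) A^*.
A^* = A^T =
[[3, 0, -2],
 [3, 3, 0],
 [3, -1, -1]]

For real matrices with standard dot products, the defining identity <Ax, y> = <x, A^* y> gives (Ax)^T y = x^T (A^*) y, i.e. x^T A^T y = x^T (A^*) y. Since this holds for all x, y, we must have A^* = A^T. Therefore
A^* =
[[3, 0, -2],
 [3, 3, 0],
 [3, -1, -1]].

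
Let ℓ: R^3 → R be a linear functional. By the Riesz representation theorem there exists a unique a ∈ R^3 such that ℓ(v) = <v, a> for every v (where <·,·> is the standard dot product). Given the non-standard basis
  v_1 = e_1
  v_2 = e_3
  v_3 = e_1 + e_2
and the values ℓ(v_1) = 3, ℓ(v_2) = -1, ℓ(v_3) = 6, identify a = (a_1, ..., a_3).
a = (3, 3, -1)

Write a = (a_1, ..., a_3) in the standard basis. For each basis vector v_i, ℓ(v_i) = <v_i, a> is a linear equation in the a_j's. Collect the n equations into a matrix system V a = ℓ, where row i of V is v_i (expressed in the standard basis). Since V is invertible (lower-triangular with 1s on the diagonal, up to permutation), solve by back-substitution:
  V =
[[1, 0, 0],
 [0, 0, 1],
 [1, 1, 0]]
  V a = (3, -1, 6)
Solving gives a = (3, 3, -1).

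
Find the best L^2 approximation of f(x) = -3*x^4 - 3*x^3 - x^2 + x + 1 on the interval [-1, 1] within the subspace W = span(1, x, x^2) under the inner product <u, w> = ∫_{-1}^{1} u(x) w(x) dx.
g(x) = -25*x^2/7 - 4*x/5 + 44/35

The best approximation g ∈ W is the orthogonal projection of f onto W. Writing g = a_0 + a_1 x + a_2 x^2, the coefficients solve the normal equations G · a = b where
  G_{ij} = <φ_i, φ_j> and b_i = <f, φ_i>, with φ_0 = 1, φ_1 = x, φ_2 = x^2.
G =
  [2, 0, 2/3]
  [0, 2/3, 0]
  [2/3, 0, 2/5],
b = (2/15, -8/15, -62/105).
Solving gives a_0 = 44/35, a_1 = -4/5, a_2 = -25/7, so
  g(x) = -25*x^2/7 - 4*x/5 + 44/35.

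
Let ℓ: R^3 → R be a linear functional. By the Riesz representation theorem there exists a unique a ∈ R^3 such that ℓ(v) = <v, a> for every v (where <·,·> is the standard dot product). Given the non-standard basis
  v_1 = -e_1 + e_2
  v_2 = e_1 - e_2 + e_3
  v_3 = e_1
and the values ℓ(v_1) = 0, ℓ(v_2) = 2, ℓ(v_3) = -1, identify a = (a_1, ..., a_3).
a = (-1, -1, 2)

Write a = (a_1, ..., a_3) in the standard basis. For each basis vector v_i, ℓ(v_i) = <v_i, a> is a linear equation in the a_j's. Collect the n equations into a matrix system V a = ℓ, where row i of V is v_i (expressed in the standard basis). Since V is invertible (lower-triangular with 1s on the diagonal, up to permutation), solve by back-substitution:
  V =
[[-1, 1, 0],
 [1, -1, 1],
 [1, 0, 0]]
  V a = (0, 2, -1)
Solving gives a = (-1, -1, 2).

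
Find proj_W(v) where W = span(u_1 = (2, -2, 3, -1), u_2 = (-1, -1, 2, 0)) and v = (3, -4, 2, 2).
proj_W(v) = (29/12, -23/12, 11/4, -13/12)

Set up U = [u_1 | ... | u_2] ∈ R^(4×2). The projector onto W = col(U) is P = U (U^T U)^(-1) U^T.
Compute U^T U =
  [18, 6]
  [6, 6],
and U^T v = (18, 5).
Solve U^T U · c = U^T v for the coefficients: c = (13/12, -1/4). The projection is proj_W(v) = U c.
Check: (v - proj_W(v)) · u_1 = 0  (should be 0).
Check: (v - proj_W(v)) · u_2 = 0  (should be 0).
Result: proj_W(v) = (29/12, -23/12, 11/4, -13/12).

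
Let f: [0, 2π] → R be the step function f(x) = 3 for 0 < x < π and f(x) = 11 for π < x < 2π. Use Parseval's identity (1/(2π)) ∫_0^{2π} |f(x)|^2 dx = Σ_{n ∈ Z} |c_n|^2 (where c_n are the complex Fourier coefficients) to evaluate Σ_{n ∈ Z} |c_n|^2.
Σ |c_n|^2 = 65

Parseval equates the L^2 energy of f (normalised by 1/(2π)) with the ℓ^2 sum of its Fourier coefficients: (1/(2π)) ∫_0^{2π} |f|^2 = Σ |c_n|^2.
Compute the left side: (1/(2π)) [∫_0^π 3^2 dx + ∫_π^{2π} 11^2 dx] = (1/(2π)) · (9π + 121π) = (9 + 121)/2 = 65.
So Σ_{n ∈ Z} |c_n|^2 = 65.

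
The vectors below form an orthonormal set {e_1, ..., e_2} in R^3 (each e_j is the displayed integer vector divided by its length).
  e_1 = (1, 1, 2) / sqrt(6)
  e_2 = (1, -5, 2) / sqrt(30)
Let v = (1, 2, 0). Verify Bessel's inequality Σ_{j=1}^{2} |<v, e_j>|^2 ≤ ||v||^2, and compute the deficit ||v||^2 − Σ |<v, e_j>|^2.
Σ |<v, e_j>|^2 = 21/5; ||v||^2 = 5; deficit = 4/5

Write each e_j = u_j / sqrt(<u_j, u_j>) where u_j is the displayed integer vector. Then <v, e_j> = <v, u_j> / sqrt(<u_j, u_j>), so |<v, e_j>|^2 = <v, u_j>^2 / <u_j, u_j>.
Coefficients: <v, e_1> = 3/sqrt(6), <v, e_2> = -9/sqrt(30).
Square and sum: Σ |<v, e_j>|^2 = 21/5.
Compute ||v||^2 = v·v = 5.
Deficit = 5 − 21/5 = 4/5 ≥ 0, confirming Bessel's inequality. (The deficit equals ||v − Σ <v,e_j> e_j||^2, the squared distance from v to span{e_j}.)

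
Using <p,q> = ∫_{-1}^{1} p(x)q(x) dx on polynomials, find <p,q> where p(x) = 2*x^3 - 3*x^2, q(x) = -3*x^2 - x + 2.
<p,q> = -6/5

Expand the product: p(x)·q(x) = -6*x^5 + 7*x^4 + 7*x^3 - 6*x^2.
∫_{-1}^{1} of each monomial x^k gives [2/(k+1) if k even, 0 if k odd]. Integrating term-by-term (or equivalently evaluating the antiderivative F(x) = -x^6 + 7*x^5/5 + 7*x^4/4 - 2*x^3 at the endpoints):
  F(1) − F(−1) = 3/20 − (27/20) = -6/5.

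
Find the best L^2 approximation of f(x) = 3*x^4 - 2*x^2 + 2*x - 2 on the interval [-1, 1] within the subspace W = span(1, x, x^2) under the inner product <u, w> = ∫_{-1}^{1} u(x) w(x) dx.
g(x) = 4*x^2/7 + 2*x - 79/35

The best approximation g ∈ W is the orthogonal projection of f onto W. Writing g = a_0 + a_1 x + a_2 x^2, the coefficients solve the normal equations G · a = b where
  G_{ij} = <φ_i, φ_j> and b_i = <f, φ_i>, with φ_0 = 1, φ_1 = x, φ_2 = x^2.
G =
  [2, 0, 2/3]
  [0, 2/3, 0]
  [2/3, 0, 2/5],
b = (-62/15, 4/3, -134/105).
Solving gives a_0 = -79/35, a_1 = 2, a_2 = 4/7, so
  g(x) = 4*x^2/7 + 2*x - 79/35.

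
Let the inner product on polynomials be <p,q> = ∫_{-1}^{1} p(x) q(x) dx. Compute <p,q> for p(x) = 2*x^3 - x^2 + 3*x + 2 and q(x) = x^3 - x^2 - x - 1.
<p,q> = -556/105

Expand the product: p(x)·q(x) = 2*x^6 - 3*x^5 + 2*x^4 - 2*x^3 - 4*x^2 - 5*x - 2.
∫_{-1}^{1} of each monomial x^k gives [2/(k+1) if k even, 0 if k odd]. Integrating term-by-term (or equivalently evaluating the antiderivative F(x) = 2*x^7/7 - x^6/2 + 2*x^5/5 - x^4/2 - 4*x^3/3 - 5*x^2/2 - 2*x at the endpoints):
  F(1) − F(−1) = -1291/210 − (-179/210) = -556/105.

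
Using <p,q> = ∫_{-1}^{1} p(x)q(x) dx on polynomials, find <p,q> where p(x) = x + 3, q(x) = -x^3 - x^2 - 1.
<p,q> = -42/5

Expand the product: p(x)·q(x) = -x^4 - 4*x^3 - 3*x^2 - x - 3.
∫_{-1}^{1} of each monomial x^k gives [2/(k+1) if k even, 0 if k odd]. Integrating term-by-term (or equivalently evaluating the antiderivative F(x) = -x^5/5 - x^4 - x^3 - x^2/2 - 3*x at the endpoints):
  F(1) − F(−1) = -57/10 − (27/10) = -42/5.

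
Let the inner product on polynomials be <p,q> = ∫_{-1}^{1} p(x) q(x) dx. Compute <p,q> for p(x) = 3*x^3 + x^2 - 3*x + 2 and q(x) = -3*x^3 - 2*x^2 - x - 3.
<p,q> = -1642/105

Expand the product: p(x)·q(x) = -9*x^6 - 9*x^5 + 4*x^4 - 10*x^3 - 4*x^2 + 7*x - 6.
∫_{-1}^{1} of each monomial x^k gives [2/(k+1) if k even, 0 if k odd]. Integrating term-by-term (or equivalently evaluating the antiderivative F(x) = -9*x^7/7 - 3*x^6/2 + 4*x^5/5 - 5*x^4/2 - 4*x^3/3 + 7*x^2/2 - 6*x at the endpoints):
  F(1) − F(−1) = -1747/210 − (1537/210) = -1642/105.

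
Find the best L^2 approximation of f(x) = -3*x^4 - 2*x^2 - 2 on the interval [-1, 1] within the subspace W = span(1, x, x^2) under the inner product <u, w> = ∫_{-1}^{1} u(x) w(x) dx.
g(x) = -32*x^2/7 - 61/35

The best approximation g ∈ W is the orthogonal projection of f onto W. Writing g = a_0 + a_1 x + a_2 x^2, the coefficients solve the normal equations G · a = b where
  G_{ij} = <φ_i, φ_j> and b_i = <f, φ_i>, with φ_0 = 1, φ_1 = x, φ_2 = x^2.
G =
  [2, 0, 2/3]
  [0, 2/3, 0]
  [2/3, 0, 2/5],
b = (-98/15, 0, -314/105).
Solving gives a_0 = -61/35, a_1 = 0, a_2 = -32/7, so
  g(x) = -32*x^2/7 - 61/35.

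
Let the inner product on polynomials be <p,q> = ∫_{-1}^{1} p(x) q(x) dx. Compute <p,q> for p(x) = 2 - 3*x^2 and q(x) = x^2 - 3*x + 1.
<p,q> = 32/15

Expand the product: p(x)·q(x) = -3*x^4 + 9*x^3 - x^2 - 6*x + 2.
∫_{-1}^{1} of each monomial x^k gives [2/(k+1) if k even, 0 if k odd]. Integrating term-by-term (or equivalently evaluating the antiderivative F(x) = -3*x^5/5 + 9*x^4/4 - x^3/3 - 3*x^2 + 2*x at the endpoints):
  F(1) − F(−1) = 19/60 − (-109/60) = 32/15.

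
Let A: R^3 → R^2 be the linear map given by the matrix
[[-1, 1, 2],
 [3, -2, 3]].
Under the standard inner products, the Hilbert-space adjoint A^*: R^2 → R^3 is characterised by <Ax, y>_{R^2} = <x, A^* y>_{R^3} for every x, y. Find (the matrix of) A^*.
A^* = A^T =
[[-1, 3],
 [1, -2],
 [2, 3]]

For real matrices with standard dot products, the defining identity <Ax, y> = <x, A^* y> gives (Ax)^T y = x^T (A^*) y, i.e. x^T A^T y = x^T (A^*) y. Since this holds for all x, y, we must have A^* = A^T. Therefore
A^* =
[[-1, 3],
 [1, -2],
 [2, 3]].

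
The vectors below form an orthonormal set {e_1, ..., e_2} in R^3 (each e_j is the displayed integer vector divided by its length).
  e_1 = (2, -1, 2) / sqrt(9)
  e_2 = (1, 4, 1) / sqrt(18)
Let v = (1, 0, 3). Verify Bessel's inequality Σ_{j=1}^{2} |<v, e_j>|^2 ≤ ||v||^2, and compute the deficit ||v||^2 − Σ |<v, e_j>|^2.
Σ |<v, e_j>|^2 = 8; ||v||^2 = 10; deficit = 2

Write each e_j = u_j / sqrt(<u_j, u_j>) where u_j is the displayed integer vector. Then <v, e_j> = <v, u_j> / sqrt(<u_j, u_j>), so |<v, e_j>|^2 = <v, u_j>^2 / <u_j, u_j>.
Coefficients: <v, e_1> = 8/sqrt(9), <v, e_2> = 4/sqrt(18).
Square and sum: Σ |<v, e_j>|^2 = 8.
Compute ||v||^2 = v·v = 10.
Deficit = 10 − 8 = 2 ≥ 0, confirming Bessel's inequality. (The deficit equals ||v − Σ <v,e_j> e_j||^2, the squared distance from v to span{e_j}.)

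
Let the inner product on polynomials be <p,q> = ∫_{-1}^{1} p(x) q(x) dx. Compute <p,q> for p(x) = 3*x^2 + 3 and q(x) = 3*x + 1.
<p,q> = 8

Expand the product: p(x)·q(x) = 9*x^3 + 3*x^2 + 9*x + 3.
∫_{-1}^{1} of each monomial x^k gives [2/(k+1) if k even, 0 if k odd]. Integrating term-by-term (or equivalently evaluating the antiderivative F(x) = 9*x^4/4 + x^3 + 9*x^2/2 + 3*x at the endpoints):
  F(1) − F(−1) = 43/4 − (11/4) = 8.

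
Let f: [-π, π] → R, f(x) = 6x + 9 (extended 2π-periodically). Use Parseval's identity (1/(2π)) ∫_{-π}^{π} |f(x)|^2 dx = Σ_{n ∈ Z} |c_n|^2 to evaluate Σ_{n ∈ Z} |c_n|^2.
Σ |c_n|^2 = 12π^2 + 81

Expand and integrate term by term over [-π, π]:
  ∫ (6x)^2 dx = 36·(2π^3/3); ∫ 2·6·(9)·x dx = 0 (odd integrand); ∫ 9^2 dx = 81·2π.
So (1/(2π)) ∫_{-π}^{π} (6x + 9)^2 dx = 36π^2/3 + 81 = 12π^2 + 81.
Parseval ⇒ Σ |c_n|^2 = 12π^2 + 81.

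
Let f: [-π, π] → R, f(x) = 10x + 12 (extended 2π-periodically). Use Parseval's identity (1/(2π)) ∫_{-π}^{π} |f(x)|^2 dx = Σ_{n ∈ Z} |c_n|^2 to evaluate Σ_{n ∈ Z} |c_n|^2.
Σ |c_n|^2 = 100π^2/3 + 144

Expand and integrate term by term over [-π, π]:
  ∫ (10x)^2 dx = 100·(2π^3/3); ∫ 2·10·(12)·x dx = 0 (odd integrand); ∫ 12^2 dx = 144·2π.
So (1/(2π)) ∫_{-π}^{π} (10x + 12)^2 dx = 100π^2/3 + 144 = 100π^2/3 + 144.
Parseval ⇒ Σ |c_n|^2 = 100π^2/3 + 144.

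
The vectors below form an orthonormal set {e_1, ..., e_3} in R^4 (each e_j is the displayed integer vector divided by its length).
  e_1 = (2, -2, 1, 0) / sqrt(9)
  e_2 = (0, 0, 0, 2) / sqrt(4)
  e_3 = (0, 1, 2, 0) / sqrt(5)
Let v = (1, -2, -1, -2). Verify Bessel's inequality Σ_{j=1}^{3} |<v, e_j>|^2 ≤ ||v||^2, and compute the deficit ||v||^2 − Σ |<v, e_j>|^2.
Σ |<v, e_j>|^2 = 449/45; ||v||^2 = 10; deficit = 1/45

Write each e_j = u_j / sqrt(<u_j, u_j>) where u_j is the displayed integer vector. Then <v, e_j> = <v, u_j> / sqrt(<u_j, u_j>), so |<v, e_j>|^2 = <v, u_j>^2 / <u_j, u_j>.
Coefficients: <v, e_1> = 5/sqrt(9), <v, e_2> = -4/sqrt(4), <v, e_3> = -4/sqrt(5).
Square and sum: Σ |<v, e_j>|^2 = 449/45.
Compute ||v||^2 = v·v = 10.
Deficit = 10 − 449/45 = 1/45 ≥ 0, confirming Bessel's inequality. (The deficit equals ||v − Σ <v,e_j> e_j||^2, the squared distance from v to span{e_j}.)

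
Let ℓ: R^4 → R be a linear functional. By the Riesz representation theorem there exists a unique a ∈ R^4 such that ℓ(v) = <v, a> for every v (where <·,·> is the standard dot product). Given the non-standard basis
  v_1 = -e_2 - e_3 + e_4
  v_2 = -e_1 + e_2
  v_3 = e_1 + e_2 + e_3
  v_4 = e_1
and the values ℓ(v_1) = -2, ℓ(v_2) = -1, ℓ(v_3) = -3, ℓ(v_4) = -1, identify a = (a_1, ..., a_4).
a = (-1, -2, 0, -4)

Write a = (a_1, ..., a_4) in the standard basis. For each basis vector v_i, ℓ(v_i) = <v_i, a> is a linear equation in the a_j's. Collect the n equations into a matrix system V a = ℓ, where row i of V is v_i (expressed in the standard basis). Since V is invertible (lower-triangular with 1s on the diagonal, up to permutation), solve by back-substitution:
  V =
[[0, -1, -1, 1],
 [-1, 1, 0, 0],
 [1, 1, 1, 0],
 [1, 0, 0, 0]]
  V a = (-2, -1, -3, -1)
Solving gives a = (-1, -2, 0, -4).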